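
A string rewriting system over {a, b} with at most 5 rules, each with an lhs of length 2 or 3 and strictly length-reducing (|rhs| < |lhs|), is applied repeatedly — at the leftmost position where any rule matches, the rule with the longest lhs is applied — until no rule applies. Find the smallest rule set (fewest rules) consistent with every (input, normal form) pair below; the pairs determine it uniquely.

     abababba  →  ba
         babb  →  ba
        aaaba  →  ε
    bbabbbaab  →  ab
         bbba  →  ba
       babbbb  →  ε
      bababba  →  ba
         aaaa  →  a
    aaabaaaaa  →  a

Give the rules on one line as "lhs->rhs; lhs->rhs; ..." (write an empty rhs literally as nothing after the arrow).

aa->a; aba->; bb->; bbb->ba

  | abababba => babba => baa => ba
  | babb => ba
  | aaaba => aaba => aba => ε
  | bbabbbaab => abbbaab => abaaab => aab => ab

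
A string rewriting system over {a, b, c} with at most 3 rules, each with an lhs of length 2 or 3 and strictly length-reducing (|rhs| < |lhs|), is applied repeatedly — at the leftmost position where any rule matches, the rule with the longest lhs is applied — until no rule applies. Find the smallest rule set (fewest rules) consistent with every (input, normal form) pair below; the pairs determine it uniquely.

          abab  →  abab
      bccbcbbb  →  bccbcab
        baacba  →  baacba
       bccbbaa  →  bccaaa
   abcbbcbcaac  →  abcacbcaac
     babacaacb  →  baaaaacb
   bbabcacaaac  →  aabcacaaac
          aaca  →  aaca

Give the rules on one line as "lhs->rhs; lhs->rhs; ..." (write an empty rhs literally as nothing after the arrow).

  | abab
  | bccbcbbb => bccbcab
  | baacba
  | bccbbaa => bccaaa

bac->aa; bb->a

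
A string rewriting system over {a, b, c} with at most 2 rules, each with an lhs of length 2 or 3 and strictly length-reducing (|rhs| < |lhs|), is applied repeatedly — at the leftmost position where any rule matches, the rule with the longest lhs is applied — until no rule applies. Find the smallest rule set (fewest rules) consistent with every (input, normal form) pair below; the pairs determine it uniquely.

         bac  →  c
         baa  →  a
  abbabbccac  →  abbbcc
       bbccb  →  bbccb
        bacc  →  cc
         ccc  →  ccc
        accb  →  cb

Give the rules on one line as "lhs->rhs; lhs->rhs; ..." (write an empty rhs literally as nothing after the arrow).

ac->; ba->

  | bac => c
  | baa => a
  | abbabbccac => abbbccac => abbbcc
  | bbccb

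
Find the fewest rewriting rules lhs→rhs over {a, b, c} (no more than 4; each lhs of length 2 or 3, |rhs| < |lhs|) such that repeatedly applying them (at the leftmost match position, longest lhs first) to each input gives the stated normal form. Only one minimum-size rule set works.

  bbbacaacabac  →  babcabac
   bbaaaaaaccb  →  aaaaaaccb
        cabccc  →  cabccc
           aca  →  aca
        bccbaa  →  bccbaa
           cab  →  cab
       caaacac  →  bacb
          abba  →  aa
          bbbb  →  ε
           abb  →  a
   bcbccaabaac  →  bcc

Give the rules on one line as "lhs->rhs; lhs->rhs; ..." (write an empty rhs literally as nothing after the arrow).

bb->; caa->b; cac->cb

  | bbbacaacabac => bacaacabac => babcabac
  | bbaaaaaaccb => aaaaaaccb
  | cabccc
  | aca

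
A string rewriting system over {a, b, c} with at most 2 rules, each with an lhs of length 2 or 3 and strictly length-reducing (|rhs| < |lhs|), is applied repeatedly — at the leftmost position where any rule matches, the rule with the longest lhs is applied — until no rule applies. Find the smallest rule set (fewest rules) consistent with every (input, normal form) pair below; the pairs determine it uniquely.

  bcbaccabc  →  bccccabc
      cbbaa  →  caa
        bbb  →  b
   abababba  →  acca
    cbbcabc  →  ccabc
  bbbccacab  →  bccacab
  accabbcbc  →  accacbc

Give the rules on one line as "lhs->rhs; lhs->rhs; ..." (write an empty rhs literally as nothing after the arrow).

  | bcbaccabc => bccccabc
  | cbbaa => caa
  | bbb => b
  | abababba => acbabba => accbba => acca

ba->c; bb->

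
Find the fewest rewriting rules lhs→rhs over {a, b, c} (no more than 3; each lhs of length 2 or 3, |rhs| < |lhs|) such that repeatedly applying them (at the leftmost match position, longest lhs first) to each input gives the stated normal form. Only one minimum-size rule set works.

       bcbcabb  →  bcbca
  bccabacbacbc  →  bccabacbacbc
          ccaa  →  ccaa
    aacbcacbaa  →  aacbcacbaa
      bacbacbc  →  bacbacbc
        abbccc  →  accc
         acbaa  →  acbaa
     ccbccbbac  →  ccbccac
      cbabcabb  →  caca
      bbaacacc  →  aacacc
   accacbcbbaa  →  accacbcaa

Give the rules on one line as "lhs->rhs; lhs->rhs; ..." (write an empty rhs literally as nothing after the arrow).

bab->a; bb->

  | bcbcabb => bcbca
  | bccabacbacbc
  | ccaa
  | aacbcacbaa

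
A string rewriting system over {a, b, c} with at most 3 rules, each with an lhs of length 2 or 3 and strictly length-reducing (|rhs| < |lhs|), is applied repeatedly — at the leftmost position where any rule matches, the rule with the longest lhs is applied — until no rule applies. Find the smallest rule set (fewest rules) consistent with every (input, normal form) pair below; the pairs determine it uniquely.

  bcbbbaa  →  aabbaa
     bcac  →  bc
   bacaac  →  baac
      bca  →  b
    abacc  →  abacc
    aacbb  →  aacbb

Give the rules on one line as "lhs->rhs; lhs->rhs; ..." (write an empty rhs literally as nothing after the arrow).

bcb->aa; ca->

  | bcbbbaa => aabbaa
  | bcac => bc
  | bacaac => baac
  | bca => b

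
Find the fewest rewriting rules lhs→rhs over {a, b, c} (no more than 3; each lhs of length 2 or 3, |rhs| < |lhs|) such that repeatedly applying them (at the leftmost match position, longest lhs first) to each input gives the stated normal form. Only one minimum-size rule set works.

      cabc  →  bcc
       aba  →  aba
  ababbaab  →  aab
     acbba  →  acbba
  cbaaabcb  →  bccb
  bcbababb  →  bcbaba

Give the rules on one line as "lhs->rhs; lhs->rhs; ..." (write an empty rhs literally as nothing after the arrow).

abb->a; baa->; cab->bc

  | cabc => bcc
  | aba
  | ababbaab => abaaab => aab
  | acbba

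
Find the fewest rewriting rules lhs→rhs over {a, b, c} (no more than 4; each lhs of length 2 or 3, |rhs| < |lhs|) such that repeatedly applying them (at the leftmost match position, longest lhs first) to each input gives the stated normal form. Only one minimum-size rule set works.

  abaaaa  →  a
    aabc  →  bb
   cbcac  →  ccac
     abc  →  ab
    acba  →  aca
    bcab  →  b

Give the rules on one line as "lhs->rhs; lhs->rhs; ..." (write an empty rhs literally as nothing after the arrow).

  | abaaaa => aaaa => baa => a
  | aabc => bbc => bb
  | cbcac => ccac
  | abc => ab

aa->b; ba->; bc->b; cb->c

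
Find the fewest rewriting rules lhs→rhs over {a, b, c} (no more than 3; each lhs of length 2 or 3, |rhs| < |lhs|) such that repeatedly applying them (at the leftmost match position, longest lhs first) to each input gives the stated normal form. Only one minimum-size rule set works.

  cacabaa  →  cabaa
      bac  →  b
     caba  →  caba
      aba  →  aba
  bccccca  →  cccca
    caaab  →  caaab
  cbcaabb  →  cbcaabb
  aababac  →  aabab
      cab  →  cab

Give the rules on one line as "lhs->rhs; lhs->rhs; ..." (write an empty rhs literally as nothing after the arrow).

ac->; bcc->c

  | cacabaa => cabaa
  | bac => b
  | caba
  | aba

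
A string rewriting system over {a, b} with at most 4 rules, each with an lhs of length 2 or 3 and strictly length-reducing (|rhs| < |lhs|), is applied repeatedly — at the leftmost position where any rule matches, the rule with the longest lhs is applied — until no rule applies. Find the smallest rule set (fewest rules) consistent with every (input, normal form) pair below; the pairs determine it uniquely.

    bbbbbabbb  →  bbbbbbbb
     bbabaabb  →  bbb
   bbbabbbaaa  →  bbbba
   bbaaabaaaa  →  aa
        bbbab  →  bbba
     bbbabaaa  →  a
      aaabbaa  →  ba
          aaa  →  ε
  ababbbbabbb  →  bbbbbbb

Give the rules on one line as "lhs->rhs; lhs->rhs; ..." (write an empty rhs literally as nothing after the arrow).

aaa->; ab->a; abb->bb; baa->ab

  | bbbbbabbb => bbbbbbbb
  | bbabaabb => bbaaabb => bababb => baabb => abbb => bbb
  | bbbabbbaaa => bbbbbbaaa => bbbbbaba => bbbbbaa => bbbbab => bbbba
  | bbaaabaaaa => bababaaaa => baabaaaa => abbaaaa => bbaaaa => babaa => baaa => aba => aa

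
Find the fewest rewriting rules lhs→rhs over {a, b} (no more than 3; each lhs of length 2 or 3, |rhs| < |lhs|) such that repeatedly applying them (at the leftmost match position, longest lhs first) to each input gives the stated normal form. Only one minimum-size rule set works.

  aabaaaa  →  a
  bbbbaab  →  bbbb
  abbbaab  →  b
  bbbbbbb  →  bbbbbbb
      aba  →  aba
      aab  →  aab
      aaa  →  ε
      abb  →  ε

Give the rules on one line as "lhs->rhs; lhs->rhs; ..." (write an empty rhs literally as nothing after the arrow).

  | aabaaaa => aaaa => a
  | bbbbaab => bbbb
  | abbbaab => baab => b
  | bbbbbbb

aaa->; abb->; baa->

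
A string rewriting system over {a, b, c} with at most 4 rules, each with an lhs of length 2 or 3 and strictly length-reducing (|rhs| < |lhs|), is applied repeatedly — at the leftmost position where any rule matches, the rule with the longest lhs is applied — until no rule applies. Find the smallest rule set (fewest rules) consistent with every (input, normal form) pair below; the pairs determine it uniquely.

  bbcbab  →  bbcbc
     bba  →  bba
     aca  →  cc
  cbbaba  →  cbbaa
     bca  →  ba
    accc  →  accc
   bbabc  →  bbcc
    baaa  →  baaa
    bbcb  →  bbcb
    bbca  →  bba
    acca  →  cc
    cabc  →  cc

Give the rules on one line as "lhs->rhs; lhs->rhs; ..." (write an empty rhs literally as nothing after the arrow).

ab->c; aba->aa; aca->cc; ca->a

  | bbcbab => bbcbc
  | bba
  | aca => cc
  | cbbaba => cbbaa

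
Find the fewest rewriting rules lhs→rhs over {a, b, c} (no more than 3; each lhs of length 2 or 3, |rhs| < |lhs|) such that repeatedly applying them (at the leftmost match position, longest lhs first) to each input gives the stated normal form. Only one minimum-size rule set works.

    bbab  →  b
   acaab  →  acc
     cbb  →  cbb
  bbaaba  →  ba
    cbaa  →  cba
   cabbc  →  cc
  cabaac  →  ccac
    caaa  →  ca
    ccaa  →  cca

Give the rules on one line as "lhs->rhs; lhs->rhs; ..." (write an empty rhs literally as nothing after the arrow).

aa->a; ab->c; bc->

  | bbab => bbc => b
  | acaab => acab => acc
  | cbb
  | bbaaba => bbaba => bbca => ba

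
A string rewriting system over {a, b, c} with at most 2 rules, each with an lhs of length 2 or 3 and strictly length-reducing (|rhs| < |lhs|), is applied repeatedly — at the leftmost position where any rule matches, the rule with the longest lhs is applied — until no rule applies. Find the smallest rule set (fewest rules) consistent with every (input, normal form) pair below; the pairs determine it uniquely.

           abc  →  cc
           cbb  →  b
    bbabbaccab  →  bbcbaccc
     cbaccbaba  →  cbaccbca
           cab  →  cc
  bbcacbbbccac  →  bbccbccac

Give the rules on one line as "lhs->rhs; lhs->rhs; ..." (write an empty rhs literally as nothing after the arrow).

ab->c; cbb->b

  | abc => cc
  | cbb => b
  | bbabbaccab => bbcbaccab => bbcbaccc
  | cbaccbaba => cbaccbca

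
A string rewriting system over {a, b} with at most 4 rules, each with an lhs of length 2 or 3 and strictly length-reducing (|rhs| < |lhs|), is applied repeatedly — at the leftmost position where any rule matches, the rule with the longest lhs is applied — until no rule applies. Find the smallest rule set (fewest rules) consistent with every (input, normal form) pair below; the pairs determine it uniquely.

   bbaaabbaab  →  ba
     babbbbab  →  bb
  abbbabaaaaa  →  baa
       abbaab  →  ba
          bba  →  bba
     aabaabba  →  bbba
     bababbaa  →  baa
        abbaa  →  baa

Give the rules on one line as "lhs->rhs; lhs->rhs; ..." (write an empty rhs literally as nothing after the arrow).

aaa->aa; ab->; aba->b; bab->

  | bbaaabbaab => bbaabbaab => bbabaab => baab => ba
  | babbbbab => bbbab => bb
  | abbbabaaaaa => bbabaaaaa => baaaaa => baaaa => baaa => baa
  | abbaab => baab => ba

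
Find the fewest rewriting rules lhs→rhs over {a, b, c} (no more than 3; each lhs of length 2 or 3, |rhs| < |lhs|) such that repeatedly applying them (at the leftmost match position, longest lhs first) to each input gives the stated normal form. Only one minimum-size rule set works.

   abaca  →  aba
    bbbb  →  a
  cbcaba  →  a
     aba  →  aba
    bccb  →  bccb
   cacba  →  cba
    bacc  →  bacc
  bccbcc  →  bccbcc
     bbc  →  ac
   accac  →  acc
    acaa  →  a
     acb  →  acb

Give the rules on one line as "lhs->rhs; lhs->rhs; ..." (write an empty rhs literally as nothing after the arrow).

  | abaca => aba
  | bbbb => abb => aa => a
  | cbcaba => cbba => caa => a
  | aba

aa->a; bb->a; ca->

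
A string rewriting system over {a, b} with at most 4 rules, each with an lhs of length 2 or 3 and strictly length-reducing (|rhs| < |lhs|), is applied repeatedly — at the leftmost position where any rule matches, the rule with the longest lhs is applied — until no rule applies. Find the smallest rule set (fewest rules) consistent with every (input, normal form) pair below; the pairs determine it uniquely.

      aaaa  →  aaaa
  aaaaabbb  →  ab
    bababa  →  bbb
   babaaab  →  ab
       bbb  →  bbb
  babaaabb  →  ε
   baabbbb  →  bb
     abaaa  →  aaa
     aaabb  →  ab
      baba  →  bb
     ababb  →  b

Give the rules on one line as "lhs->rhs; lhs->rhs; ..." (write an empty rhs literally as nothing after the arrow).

  | aaaa
  | aaaaabbb => aaabb => ab
  | bababa => bbaba => bbba => bbb
  | babaaab => bbaaab => baab => ab

aab->; abb->; ba->b; baa->a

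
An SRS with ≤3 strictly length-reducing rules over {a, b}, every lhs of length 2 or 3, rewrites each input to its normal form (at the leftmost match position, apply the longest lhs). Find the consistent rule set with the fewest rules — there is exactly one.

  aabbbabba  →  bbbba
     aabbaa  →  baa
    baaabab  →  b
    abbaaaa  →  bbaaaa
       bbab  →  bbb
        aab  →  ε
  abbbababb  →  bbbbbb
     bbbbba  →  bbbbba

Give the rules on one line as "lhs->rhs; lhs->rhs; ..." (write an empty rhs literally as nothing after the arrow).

  | aabbbabba => bbabba => bbbba
  | aabbaa => baa
  | baaabab => baab => b
  | abbaaaa => bbaaaa

aab->; ab->b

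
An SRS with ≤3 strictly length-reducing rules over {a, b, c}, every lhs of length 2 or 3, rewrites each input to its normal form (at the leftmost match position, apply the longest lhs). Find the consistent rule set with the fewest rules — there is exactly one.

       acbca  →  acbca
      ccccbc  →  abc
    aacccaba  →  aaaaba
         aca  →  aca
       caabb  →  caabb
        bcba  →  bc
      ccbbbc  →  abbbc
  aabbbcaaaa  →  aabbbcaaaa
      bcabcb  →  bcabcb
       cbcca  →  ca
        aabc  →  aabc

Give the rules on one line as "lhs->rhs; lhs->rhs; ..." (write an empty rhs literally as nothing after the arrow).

  | acbca
  | ccccbc => cccbc => ccbc => abc
  | aacccaba => aaccaba => aaaaba
  | aca

cba->c; cc->a; ccc->cc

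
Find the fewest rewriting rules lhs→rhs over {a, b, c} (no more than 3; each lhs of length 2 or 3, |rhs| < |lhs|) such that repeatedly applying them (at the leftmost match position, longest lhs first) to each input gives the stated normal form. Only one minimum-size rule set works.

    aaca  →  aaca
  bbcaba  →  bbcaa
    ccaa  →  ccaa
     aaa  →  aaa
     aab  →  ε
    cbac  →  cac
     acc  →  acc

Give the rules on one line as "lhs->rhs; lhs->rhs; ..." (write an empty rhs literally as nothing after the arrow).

aab->; ba->a

  | aaca
  | bbcaba => bbcaa
  | ccaa
  | aaa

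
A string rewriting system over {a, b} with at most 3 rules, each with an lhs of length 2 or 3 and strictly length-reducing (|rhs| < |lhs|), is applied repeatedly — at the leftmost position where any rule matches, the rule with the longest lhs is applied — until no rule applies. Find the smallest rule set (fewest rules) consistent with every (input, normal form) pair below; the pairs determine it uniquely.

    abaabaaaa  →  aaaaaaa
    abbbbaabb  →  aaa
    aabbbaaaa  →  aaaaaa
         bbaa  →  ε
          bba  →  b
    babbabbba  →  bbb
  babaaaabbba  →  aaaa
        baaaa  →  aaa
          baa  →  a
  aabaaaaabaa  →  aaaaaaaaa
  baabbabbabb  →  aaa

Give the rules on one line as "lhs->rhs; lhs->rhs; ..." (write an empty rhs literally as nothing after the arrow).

  | abaabaaaa => aaabaaaa => aaaaaaa
  | abbbbaabb => abbbaabb => abbaabb => abaabb => aaabb => aaab => aaa
  | aabbbaaaa => aabbaaaa => aabaaaa => aaaaaa
  | bbaa => ba => ε

ab->a; ba->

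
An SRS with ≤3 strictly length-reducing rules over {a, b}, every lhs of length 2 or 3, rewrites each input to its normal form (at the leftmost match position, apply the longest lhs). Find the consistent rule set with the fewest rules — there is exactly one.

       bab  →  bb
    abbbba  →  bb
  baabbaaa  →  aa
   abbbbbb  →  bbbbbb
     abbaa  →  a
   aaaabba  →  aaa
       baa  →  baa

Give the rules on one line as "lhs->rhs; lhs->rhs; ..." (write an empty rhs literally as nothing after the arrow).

  | bab => bb
  | abbbba => bbbba => bb
  | baabbaaa => babaaa => bbaaa => aa
  | abbbbbb => bbbbbb

aab->a; ab->b; bba->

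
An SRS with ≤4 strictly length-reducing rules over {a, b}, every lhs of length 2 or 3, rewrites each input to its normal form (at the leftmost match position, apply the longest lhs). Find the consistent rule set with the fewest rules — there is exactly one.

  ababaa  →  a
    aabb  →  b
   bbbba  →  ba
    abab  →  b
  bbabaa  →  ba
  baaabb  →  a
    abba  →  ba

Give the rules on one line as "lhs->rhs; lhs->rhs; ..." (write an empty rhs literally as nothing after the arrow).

aa->a; ab->; aba->ba; bb->a

  | ababaa => babaa => bbaa => aaa => aa => a
  | aabb => abb => b
  | bbbba => abba => ba
  | abab => bab => b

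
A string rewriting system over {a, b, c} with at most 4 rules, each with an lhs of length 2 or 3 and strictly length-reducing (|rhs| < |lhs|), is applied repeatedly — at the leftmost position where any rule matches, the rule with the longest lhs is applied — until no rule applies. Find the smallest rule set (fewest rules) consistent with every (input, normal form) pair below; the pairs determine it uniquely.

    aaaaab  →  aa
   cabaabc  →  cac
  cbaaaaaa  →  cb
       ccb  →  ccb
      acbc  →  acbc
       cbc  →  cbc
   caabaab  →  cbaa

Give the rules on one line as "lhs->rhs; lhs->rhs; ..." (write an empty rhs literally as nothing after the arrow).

aaa->; ab->a; caa->c

  | aaaaab => aab => aa
  | cabaabc => caaabc => cabc => cac
  | cbaaaaaa => cbaaa => cb
  | ccb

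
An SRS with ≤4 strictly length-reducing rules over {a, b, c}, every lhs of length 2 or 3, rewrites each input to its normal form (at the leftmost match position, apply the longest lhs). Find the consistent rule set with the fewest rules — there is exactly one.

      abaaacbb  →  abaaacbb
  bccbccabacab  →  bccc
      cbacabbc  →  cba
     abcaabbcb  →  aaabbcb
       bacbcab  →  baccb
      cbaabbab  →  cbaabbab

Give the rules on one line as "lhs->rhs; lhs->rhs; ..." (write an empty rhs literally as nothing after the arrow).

  | abaaacbb
  | bccbccabacab => bccbcacab => bccccab => bccc
  | cbacabbc => cbabc => cba
  | abcaabbcb => aaabbcb

abc->a; bca->c; cab->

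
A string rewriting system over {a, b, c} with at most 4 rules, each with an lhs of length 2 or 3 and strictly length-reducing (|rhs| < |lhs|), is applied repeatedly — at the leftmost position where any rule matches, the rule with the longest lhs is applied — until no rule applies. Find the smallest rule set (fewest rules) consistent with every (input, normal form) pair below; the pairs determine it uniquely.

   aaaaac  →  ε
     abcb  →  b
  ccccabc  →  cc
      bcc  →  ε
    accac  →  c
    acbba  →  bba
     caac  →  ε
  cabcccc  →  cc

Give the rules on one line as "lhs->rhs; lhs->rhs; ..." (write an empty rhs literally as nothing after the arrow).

  | aaaaac => aaac => ac => ε
  | abcb => aab => b
  | ccccabc => cccbc => ccca => cc
  | bcc => ac => ε

aa->; ac->; bc->a; ca->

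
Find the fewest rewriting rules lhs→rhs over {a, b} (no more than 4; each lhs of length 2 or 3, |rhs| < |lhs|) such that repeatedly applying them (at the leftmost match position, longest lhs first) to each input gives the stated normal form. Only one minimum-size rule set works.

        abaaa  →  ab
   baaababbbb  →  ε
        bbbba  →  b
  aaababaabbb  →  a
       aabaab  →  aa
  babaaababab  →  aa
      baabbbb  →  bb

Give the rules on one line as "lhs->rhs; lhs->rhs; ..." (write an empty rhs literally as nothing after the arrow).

aab->a; abb->aa; ba->b; bbb->

  | abaaa => abaa => aba => ab
  | baaababbbb => baababbbb => bababbbb => bbabbbb => bbbbbb => bbb => ε
  | bbbba => ba => b
  | aaababaabbb => aaabaabbb => aaaabbb => aaabb => aab => a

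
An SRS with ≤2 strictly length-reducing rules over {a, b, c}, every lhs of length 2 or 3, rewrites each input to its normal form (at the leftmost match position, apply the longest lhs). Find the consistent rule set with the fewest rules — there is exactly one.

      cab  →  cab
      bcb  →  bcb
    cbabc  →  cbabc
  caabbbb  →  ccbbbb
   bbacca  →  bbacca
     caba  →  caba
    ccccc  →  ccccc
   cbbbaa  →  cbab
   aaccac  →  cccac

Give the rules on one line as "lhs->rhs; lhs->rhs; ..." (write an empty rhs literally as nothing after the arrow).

  | cab
  | bcb
  | cbabc
  | caabbbb => ccbbbb

aa->c; bbc->ab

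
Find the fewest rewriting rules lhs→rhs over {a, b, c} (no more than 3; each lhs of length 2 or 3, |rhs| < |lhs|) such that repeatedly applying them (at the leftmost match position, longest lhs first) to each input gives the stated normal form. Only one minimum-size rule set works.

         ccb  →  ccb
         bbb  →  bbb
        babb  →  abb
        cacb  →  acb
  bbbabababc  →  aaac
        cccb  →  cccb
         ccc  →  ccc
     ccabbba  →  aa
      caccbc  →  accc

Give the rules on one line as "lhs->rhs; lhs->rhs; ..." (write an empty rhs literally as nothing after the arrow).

  | ccb
  | bbb
  | babb => abb
  | cacb => acb

ba->a; bc->c; ca->a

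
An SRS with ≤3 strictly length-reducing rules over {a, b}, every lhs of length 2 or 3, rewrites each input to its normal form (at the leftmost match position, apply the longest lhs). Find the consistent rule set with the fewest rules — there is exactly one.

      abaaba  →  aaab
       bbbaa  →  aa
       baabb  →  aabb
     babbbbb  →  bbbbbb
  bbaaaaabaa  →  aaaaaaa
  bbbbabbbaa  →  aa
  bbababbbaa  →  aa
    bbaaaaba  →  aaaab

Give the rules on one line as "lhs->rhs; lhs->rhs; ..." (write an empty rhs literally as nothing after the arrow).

ba->b; baa->aa

  | abaaba => aaaba => aaab
  | bbbaa => bbaa => baa => aa
  | baabb => aabb
  | babbbbb => bbbbbb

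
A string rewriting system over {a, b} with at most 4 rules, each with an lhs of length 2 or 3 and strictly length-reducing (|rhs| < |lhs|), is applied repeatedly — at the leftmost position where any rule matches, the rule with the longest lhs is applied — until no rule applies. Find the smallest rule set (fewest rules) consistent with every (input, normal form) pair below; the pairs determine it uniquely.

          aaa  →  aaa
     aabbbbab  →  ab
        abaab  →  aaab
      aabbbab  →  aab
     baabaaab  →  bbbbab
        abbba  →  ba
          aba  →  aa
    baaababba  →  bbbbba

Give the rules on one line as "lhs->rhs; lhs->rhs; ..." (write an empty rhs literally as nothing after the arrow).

aba->aa; abb->; baa->bb

  | aaa
  | aabbbbab => abbab => ab
  | abaab => aaab
  | aabbbab => abab => aab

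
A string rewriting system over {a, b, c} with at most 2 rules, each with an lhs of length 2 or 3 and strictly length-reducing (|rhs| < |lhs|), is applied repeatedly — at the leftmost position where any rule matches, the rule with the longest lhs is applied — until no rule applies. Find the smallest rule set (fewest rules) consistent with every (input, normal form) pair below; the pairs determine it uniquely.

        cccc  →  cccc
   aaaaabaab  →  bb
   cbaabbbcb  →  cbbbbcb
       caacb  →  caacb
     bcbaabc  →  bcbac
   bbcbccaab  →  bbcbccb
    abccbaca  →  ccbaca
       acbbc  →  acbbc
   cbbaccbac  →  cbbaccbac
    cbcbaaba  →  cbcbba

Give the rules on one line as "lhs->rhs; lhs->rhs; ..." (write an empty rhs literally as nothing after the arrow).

  | cccc
  | aaaaabaab => aaaabaab => aaabaab => aabaab => abaab => baab => bab => bb
  | cbaabbbcb => cbabbbcb => cbbbbcb
  | caacb

ab->b; abc->c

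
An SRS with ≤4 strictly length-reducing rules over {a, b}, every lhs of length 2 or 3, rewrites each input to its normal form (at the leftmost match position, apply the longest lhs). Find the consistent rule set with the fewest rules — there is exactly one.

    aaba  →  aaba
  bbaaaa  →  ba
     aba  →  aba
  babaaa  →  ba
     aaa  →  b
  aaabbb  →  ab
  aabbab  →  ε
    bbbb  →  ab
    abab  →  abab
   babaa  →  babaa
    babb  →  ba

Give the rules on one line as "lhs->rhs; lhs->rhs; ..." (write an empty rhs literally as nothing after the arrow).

  | aaba
  | bbaaaa => aaaa => ba
  | aba
  | babaaa => babb => ba

aaa->b; bb->; bbb->a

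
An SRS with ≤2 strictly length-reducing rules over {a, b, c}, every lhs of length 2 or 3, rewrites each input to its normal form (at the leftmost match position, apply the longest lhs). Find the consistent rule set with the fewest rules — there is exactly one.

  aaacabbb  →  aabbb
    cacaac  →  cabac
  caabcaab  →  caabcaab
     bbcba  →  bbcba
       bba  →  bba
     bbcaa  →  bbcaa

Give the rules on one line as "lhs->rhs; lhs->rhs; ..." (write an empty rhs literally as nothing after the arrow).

aac->; aca->ab

  | aaacabbb => aabbb
  | cacaac => cabac
  | caabcaab
  | bbcba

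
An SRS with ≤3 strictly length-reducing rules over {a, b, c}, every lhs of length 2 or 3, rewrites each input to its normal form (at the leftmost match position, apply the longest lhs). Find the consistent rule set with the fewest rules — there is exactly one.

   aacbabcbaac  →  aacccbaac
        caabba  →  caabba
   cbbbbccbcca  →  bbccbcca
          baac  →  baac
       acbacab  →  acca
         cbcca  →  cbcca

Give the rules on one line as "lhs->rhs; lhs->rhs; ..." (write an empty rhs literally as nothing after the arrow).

bab->c; cab->ba; cbb->

  | aacbabcbaac => aacccbaac
  | caabba
  | cbbbbccbcca => bbccbcca
  | baac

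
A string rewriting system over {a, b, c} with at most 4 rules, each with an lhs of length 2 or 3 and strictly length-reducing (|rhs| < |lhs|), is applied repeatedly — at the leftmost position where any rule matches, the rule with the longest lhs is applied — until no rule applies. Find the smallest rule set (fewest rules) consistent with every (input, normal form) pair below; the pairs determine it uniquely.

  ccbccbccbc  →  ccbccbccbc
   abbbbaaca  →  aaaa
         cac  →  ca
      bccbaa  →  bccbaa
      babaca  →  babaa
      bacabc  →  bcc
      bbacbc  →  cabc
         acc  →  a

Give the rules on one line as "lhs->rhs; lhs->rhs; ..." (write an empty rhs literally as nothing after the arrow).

aab->c; ac->a; bb->c

  | ccbccbccbc
  | abbbbaaca => acbbaaca => abbaaca => acaaca => aaaca => aaaa
  | cac => ca
  | bccbaa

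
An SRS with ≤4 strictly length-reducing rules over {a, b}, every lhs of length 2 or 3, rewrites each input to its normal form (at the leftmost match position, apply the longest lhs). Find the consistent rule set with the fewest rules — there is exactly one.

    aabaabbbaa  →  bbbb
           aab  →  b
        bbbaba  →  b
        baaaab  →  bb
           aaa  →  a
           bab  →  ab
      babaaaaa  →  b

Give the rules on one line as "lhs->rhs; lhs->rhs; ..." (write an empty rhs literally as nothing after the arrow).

  | aabaabbbaa => baabbbaa => bbbbaa => bbbb
  | aab => b
  | bbbaba => bbaba => baba => aba => b
  | baaaab => baab => bb

aa->; aba->b; bab->ab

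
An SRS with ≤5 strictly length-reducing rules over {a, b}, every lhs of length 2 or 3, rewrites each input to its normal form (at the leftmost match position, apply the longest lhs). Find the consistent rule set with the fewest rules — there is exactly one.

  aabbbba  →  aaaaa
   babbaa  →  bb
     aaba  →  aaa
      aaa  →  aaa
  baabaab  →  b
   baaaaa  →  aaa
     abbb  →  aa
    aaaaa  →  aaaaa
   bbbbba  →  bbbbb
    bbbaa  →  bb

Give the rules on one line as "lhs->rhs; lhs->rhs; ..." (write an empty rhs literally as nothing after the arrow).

ab->a; abb->aa; ba->b; baa->

  | aabbbba => aaabba => aaaaa
  | babbaa => bbbaa => bb
  | aaba => aaa
  | aaa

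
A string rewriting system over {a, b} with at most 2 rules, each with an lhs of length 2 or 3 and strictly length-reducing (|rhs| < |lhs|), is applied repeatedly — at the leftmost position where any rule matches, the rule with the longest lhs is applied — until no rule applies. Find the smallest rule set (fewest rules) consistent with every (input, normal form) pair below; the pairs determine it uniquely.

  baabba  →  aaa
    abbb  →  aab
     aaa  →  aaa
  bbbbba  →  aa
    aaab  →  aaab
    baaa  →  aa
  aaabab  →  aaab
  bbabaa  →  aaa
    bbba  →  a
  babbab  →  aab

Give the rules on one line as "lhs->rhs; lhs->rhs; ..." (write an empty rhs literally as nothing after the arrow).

  | baabba => abba => aaa
  | abbb => aab
  | aaa
  | bbbbba => abbba => aaba => aa

ba->; bb->a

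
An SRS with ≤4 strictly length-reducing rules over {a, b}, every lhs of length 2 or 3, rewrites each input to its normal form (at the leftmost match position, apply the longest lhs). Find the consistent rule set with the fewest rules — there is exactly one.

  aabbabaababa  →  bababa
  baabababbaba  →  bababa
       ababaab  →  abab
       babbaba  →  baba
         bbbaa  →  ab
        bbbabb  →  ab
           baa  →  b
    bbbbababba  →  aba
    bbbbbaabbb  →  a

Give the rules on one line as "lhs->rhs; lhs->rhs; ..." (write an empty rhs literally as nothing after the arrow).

  | aabbabaababa => babaababa => bababa
  | baabababbaba => bababbaba => babaaaba => bababa
  | ababaab => abab
  | babbaba => baaaba => baba

aa->; aab->; bb->a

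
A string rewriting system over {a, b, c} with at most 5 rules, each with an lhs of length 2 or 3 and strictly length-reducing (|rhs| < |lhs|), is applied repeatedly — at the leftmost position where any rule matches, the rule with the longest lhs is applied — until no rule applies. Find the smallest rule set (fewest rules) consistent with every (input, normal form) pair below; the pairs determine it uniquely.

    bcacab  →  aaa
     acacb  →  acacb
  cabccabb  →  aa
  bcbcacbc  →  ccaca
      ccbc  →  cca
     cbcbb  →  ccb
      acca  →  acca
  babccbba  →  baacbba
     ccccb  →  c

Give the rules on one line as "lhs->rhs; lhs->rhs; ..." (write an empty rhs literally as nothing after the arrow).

  | bcacab => aacab => aaa
  | acacb
  | cabccabb => accabb => acab => aa
  | bcbcacbc => ccacbc => ccaca

bc->a; bcb->c; cab->a; ccc->b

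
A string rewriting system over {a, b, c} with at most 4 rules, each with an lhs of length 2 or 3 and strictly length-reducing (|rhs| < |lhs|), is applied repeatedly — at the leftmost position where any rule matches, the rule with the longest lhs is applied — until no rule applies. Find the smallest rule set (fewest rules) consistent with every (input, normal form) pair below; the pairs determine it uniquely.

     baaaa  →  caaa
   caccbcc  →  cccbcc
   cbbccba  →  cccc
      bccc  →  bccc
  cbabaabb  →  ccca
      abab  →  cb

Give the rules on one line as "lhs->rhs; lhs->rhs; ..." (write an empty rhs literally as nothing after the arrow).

  | baaaa => caaa
  | caccbcc => cccbcc
  | cbbccba => cccba => cccc
  | bccc

ac->c; ba->c; bb->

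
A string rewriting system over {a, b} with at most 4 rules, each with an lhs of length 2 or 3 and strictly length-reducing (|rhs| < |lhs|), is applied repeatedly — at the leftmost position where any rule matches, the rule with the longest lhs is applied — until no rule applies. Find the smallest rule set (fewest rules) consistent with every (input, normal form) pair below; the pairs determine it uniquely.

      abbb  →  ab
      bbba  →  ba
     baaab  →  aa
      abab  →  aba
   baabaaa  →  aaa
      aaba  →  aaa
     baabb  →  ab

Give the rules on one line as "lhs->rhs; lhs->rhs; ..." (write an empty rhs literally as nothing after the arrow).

  | abbb => abb => ab
  | bbba => bba => ba
  | baaab => aab => aa
  | abab => aba

aab->aa; baa->a; bab->ba; bb->b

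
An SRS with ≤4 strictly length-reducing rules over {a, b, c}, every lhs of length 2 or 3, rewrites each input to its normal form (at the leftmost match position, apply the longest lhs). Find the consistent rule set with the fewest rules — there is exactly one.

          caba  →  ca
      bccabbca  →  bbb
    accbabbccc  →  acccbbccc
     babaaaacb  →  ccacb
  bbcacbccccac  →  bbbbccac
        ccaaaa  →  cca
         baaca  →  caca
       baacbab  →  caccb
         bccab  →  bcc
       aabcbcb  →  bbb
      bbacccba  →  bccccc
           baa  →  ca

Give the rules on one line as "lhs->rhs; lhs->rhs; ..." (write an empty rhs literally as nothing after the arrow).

  | caba => ca
  | bccabbca => bccbca => bcbba => bcbc => bbb
  | accbabbccc => acccbbccc
  | babaaaacb => cbaaaacb => ccaaacb => ccaacb => ccacb

aa->a; ab->; ba->c; cbc->bb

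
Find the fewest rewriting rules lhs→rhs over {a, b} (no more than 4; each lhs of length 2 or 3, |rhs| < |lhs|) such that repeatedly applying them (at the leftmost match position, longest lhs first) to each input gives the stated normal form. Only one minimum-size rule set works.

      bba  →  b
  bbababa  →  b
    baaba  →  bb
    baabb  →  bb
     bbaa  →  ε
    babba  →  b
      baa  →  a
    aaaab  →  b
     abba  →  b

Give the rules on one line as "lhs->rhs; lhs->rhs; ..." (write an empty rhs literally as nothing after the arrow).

  | bba => b
  | bbababa => bbaba => bba => b
  | baaba => aba => bb
  | baabb => abb => bb

ab->b; aba->bb; ba->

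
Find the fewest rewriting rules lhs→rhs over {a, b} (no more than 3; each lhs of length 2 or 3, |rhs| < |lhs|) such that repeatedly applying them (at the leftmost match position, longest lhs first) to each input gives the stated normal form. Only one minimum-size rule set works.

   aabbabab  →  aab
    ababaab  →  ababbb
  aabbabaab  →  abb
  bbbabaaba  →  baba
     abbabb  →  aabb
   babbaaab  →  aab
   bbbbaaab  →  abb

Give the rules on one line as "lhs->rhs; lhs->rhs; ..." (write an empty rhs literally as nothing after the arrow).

  | aabbabab => aaabab => abbab => aab
  | ababaab => ababbb
  | aabbabaab => aaabaab => abbaab => aaab => abb
  | bbbabaaba => babaaba => babbba => baba

aaa->ab; baa->bb; bba->a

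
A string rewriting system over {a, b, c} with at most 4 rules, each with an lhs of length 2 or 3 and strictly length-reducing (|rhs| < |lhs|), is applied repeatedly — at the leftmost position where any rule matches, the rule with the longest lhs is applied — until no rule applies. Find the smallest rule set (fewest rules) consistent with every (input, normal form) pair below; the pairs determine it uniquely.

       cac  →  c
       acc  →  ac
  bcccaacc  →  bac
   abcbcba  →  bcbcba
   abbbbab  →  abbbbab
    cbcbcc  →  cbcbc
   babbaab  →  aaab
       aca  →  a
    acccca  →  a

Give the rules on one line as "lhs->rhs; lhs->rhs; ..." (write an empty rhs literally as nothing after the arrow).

abc->bc; baa->aa; ca->; cc->c

  | cac => c
  | acc => ac
  | bcccaacc => bccaacc => bcaacc => bacc => bac
  | abcbcba => bcbcba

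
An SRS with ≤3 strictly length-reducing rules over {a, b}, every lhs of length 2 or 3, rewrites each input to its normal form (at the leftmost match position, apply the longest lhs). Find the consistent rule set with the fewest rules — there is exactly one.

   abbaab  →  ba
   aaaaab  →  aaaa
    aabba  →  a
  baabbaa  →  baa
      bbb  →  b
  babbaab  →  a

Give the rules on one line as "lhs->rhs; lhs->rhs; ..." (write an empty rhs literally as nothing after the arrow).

ab->; bb->

  | abbaab => baab => ba
  | aaaaab => aaaa
  | aabba => aba => a
  | baabbaa => babaa => baa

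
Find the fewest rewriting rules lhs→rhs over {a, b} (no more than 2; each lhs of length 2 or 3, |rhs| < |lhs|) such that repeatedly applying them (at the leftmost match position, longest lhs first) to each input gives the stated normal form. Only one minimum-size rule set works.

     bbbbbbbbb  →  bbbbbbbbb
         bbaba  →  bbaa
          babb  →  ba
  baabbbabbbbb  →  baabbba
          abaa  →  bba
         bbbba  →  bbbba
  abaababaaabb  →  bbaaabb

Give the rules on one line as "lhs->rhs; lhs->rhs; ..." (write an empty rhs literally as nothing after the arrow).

aba->bb; bab->ba

  | bbbbbbbbb
  | bbaba => bbaa
  | babb => bab => ba
  | baabbbabbbbb => baabbbabbbb => baabbbabbb => baabbbabb => baabbbab => baabbba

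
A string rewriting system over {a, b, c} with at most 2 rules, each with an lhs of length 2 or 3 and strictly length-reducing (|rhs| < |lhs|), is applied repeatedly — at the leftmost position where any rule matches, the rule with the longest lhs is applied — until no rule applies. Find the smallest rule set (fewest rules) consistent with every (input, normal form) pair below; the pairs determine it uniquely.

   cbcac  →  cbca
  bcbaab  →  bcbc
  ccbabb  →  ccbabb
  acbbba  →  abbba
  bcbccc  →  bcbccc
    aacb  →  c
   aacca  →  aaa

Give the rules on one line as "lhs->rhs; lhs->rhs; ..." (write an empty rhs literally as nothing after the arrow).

aab->c; ac->a

  | cbcac => cbca
  | bcbaab => bcbc
  | ccbabb
  | acbbba => abbba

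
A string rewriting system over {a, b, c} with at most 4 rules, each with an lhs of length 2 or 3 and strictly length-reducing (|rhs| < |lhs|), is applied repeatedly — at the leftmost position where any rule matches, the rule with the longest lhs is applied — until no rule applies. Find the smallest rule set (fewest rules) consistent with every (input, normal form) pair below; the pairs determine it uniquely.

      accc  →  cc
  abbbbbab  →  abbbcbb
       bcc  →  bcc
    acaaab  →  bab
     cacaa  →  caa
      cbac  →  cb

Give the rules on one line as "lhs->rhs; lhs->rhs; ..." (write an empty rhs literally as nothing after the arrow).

aaa->ba; ac->; bba->cb

  | accc => cc
  | abbbbbab => abbbcbb
  | bcc
  | acaaab => aaab => bab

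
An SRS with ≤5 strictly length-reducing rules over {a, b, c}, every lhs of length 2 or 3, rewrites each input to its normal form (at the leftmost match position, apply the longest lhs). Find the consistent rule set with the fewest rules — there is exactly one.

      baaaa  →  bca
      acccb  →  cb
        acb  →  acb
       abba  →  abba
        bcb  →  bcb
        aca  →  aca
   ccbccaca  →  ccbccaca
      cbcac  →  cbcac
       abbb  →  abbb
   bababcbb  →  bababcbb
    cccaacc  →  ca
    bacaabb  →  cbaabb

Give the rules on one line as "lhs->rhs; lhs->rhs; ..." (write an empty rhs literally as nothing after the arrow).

aaa->c; acc->; bac->cb; ccc->c

  | baaaa => bca
  | acccb => cb
  | acb
  | abba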